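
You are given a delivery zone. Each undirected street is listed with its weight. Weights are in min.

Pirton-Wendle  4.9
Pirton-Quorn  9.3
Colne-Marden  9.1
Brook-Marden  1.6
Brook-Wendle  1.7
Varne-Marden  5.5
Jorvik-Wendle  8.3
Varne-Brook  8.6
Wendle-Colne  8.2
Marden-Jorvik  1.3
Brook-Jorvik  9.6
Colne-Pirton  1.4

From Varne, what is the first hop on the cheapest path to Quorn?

Marden

Candidate routes:
Varne → Brook → Wendle → Pirton → Quorn: 8.6+1.7+4.9+9.3 = 24.5
Varne → Marden → Brook → Wendle → Pirton → Quorn: 5.5+1.6+1.7+4.9+9.3 = 23
Cheapest is Varne → Marden → Brook → Wendle → Pirton → Quorn at 23 min.
So from Varne the first move is to Marden.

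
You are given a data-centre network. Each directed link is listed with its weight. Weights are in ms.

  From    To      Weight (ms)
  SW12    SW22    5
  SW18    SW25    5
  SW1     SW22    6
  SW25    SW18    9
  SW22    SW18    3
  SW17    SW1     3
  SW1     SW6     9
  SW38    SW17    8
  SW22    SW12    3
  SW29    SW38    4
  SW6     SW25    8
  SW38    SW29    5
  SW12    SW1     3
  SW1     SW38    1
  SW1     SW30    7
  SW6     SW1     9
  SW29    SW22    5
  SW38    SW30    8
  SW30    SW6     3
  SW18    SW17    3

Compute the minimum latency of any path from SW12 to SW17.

Candidate routes:
SW12–SW1–SW38–SW29–SW22–SW18–SW17: 3+1+5+5+3+3 = 20
SW12–SW1–SW38–SW17: 3+1+8 = 12
SW12–SW22–SW18–SW17: 5+3+3 = 11
SW12–SW1–SW22–SW18–SW17: 3+6+3+3 = 15
The minimum is 11 ms via SW12–SW22–SW18–SW17.

11 ms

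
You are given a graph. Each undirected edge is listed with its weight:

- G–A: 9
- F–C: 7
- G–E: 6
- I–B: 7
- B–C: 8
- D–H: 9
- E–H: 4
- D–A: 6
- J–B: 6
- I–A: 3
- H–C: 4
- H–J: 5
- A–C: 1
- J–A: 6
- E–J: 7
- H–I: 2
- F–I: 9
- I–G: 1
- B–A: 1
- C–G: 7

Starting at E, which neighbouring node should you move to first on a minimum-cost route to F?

Enumerating some paths:
E → H → I → F: 4+2+9 = 15
E → G → I → F: 6+1+9 = 16
The minimum is 15 via E → H → I → F.
So from E the first move is to H.

H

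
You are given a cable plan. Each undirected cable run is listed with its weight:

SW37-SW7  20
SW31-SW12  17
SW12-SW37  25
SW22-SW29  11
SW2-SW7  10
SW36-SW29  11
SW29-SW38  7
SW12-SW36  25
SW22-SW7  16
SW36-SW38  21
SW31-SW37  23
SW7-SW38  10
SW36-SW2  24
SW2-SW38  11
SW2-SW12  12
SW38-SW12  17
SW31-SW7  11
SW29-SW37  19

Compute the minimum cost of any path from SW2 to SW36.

Shortest distances from SW2:
SW2: 0
SW7: 10  (via SW2)
SW38: 11  (via SW2)
SW12: 12  (via SW2)
SW29: 18  (via SW38)
SW31: 21  (via SW7)
SW36: 24  (via SW2)
Shortest route: SW2 → SW36 = 24.

24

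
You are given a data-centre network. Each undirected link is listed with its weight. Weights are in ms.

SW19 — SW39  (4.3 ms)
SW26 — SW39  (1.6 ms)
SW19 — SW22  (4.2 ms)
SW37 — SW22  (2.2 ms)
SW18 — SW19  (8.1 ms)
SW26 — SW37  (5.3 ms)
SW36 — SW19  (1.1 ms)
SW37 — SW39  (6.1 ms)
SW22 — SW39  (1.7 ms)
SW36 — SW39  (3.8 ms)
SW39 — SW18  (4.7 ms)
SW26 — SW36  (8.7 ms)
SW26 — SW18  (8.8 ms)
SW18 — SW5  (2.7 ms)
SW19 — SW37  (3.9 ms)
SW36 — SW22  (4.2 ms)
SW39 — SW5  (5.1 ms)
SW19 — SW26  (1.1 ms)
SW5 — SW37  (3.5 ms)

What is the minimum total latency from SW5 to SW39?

Compare a few routes:
SW5–SW18–SW39: 2.7+4.7 = 7.4
SW5–SW37–SW22–SW39: 3.5+2.2+1.7 = 7.4
SW5–SW39: 5.1 = 5.1
Cheapest is SW5–SW39 at 5.1 ms.

5.1 ms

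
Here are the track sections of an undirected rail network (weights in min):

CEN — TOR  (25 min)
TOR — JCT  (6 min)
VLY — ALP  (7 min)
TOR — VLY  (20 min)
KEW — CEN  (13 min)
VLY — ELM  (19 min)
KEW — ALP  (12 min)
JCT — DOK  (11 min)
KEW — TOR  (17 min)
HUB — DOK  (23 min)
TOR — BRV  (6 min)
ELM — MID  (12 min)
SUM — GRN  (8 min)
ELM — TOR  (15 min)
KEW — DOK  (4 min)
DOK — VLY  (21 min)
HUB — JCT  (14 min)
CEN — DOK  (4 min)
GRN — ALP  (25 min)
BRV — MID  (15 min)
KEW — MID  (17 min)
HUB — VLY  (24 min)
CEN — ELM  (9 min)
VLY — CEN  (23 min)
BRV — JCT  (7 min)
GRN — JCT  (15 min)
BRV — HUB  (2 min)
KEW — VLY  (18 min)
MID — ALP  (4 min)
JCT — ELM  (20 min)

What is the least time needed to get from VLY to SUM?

40 min

Settle nodes by increasing distance from VLY:
VLY: 0
ALP: 7  (via VLY)
MID: 11  (via ALP)
KEW: 18  (via VLY)
ELM: 19  (via VLY)
TOR: 20  (via VLY)
DOK: 21  (via VLY)
CEN: 23  (via VLY)
HUB: 24  (via VLY)
BRV: 26  (via MID)
JCT: 26  (via TOR)
GRN: 32  (via ALP)
SUM: 40  (via GRN)
Shortest route: VLY–ALP–GRN–SUM = 40 min.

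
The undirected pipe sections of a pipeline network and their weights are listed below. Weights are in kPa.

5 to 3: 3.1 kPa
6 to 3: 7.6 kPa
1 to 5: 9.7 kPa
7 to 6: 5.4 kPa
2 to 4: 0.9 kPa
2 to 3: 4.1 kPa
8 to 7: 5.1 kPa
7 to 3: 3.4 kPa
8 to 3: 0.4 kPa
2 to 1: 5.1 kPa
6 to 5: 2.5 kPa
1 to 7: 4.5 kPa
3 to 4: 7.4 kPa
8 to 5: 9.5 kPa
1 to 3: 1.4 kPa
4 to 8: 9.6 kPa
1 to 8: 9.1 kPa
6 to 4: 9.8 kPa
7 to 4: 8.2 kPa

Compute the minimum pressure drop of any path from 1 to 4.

Candidate routes:
1–3–2–4: 1.4+4.1+0.9 = 6.4
1–2–4: 5.1+0.9 = 6
The minimum is 6 kPa via 1–2–4.

6 kPa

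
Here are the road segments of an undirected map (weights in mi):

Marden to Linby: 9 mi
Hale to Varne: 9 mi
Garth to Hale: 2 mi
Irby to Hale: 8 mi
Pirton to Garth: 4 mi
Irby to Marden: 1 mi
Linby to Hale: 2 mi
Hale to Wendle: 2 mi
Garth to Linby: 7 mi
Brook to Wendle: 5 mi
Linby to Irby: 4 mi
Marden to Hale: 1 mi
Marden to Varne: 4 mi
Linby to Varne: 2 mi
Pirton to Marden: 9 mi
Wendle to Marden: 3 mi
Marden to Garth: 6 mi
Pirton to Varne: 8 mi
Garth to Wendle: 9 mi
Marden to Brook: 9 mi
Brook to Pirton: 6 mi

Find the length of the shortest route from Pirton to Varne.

8 mi

Running Dijkstra from Pirton:
Pirton: 0
Garth: 4  (via Pirton)
Hale: 6  (via Garth)
Brook: 6  (via Pirton)
Marden: 7  (via Hale)
Varne: 8  (via Pirton)
Shortest route: Pirton–Varne = 8 mi.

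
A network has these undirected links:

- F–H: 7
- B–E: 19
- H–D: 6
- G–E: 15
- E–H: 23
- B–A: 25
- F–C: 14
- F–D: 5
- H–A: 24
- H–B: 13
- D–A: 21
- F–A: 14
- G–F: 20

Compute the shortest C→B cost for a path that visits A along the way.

53

Best C to A: C → F → A costing 28
Best A to B: A → B costing 25
Total via A: 28 + 25 = 53.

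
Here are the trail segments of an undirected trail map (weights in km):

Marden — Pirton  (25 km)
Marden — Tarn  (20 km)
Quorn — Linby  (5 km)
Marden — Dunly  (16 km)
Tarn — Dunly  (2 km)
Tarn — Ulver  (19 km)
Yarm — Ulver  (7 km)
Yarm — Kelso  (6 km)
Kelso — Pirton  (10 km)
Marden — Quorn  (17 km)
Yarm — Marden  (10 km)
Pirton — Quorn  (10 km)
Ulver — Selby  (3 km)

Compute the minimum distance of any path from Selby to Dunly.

Shortest distances from Selby:
Selby: 0
Ulver: 3  (via Selby)
Yarm: 10  (via Ulver)
Kelso: 16  (via Yarm)
Marden: 20  (via Yarm)
Tarn: 22  (via Ulver)
Dunly: 24  (via Tarn)
Shortest route: Selby → Ulver → Tarn → Dunly = 24 km.

24 km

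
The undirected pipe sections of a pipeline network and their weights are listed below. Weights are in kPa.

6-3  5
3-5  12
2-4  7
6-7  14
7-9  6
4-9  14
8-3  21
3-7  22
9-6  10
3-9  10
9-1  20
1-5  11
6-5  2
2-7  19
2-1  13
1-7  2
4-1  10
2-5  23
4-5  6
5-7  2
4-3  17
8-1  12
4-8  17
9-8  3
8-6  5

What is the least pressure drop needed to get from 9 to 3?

Enumerating some paths:
9 → 8 → 6 → 3: 3+5+5 = 13
9 → 7 → 5 → 6 → 3: 6+2+2+5 = 15
9 → 3: 10 = 10
The minimum is 10 kPa via 9 → 3.

10 kPa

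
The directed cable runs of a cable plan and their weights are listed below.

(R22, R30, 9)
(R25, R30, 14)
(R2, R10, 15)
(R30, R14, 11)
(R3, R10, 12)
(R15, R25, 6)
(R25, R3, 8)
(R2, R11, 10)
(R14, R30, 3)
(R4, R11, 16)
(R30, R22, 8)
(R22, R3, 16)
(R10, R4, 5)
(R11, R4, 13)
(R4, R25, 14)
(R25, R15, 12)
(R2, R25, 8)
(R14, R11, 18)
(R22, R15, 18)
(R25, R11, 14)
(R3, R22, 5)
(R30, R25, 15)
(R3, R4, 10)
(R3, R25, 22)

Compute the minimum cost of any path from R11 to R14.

Enumerating some paths:
R11 → R4 → R25 → R3 → R22 → R30 → R14: 13+14+8+5+9+11 = 60
R11 → R4 → R25 → R30 → R14: 13+14+14+11 = 52
The minimum is 52 via R11 → R4 → R25 → R30 → R14.

52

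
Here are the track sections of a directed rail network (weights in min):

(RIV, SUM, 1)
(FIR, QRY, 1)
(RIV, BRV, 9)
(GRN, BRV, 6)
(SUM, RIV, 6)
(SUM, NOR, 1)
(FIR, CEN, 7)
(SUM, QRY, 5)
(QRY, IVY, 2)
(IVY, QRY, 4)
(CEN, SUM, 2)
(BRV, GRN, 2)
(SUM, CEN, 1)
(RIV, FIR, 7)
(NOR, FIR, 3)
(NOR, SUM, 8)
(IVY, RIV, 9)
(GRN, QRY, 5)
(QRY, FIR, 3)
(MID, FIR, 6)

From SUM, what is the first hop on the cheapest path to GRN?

RIV

Compare a few routes:
SUM → NOR → FIR → QRY → IVY → RIV → BRV → GRN: 1+3+1+2+9+9+2 = 27
SUM → RIV → BRV → GRN: 6+9+2 = 17
Cheapest is SUM → RIV → BRV → GRN at 17 min.
So from SUM the first move is to RIV.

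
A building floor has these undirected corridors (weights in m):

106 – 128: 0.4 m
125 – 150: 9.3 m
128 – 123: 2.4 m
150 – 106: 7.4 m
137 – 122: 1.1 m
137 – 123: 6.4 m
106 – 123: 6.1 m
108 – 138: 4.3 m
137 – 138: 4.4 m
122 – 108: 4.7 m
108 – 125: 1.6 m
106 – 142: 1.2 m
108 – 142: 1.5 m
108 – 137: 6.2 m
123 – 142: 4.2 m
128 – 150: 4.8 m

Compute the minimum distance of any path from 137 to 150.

Compare a few routes:
137 - 123 - 128 - 150: 6.4+2.4+4.8 = 13.6
137 - 108 - 142 - 106 - 128 - 150: 6.2+1.5+1.2+0.4+4.8 = 14.1
137 - 122 - 108 - 142 - 106 - 128 - 150: 1.1+4.7+1.5+1.2+0.4+4.8 = 13.7
The minimum is 13.6 m via 137 - 123 - 128 - 150.

13.6 m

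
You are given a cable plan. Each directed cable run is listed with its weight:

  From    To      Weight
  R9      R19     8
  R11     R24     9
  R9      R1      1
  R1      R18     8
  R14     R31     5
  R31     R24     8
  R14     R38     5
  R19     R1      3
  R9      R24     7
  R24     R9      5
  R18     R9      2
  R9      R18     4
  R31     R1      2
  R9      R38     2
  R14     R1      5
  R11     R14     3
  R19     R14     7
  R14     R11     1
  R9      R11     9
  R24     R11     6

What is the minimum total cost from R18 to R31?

Enumerating some paths:
R18 → R9 → R24 → R11 → R14 → R31: 2+7+6+3+5 = 23
R18 → R9 → R19 → R14 → R31: 2+8+7+5 = 22
R18 → R9 → R11 → R14 → R31: 2+9+3+5 = 19
Cheapest is R18 → R9 → R11 → R14 → R31 at 19.

19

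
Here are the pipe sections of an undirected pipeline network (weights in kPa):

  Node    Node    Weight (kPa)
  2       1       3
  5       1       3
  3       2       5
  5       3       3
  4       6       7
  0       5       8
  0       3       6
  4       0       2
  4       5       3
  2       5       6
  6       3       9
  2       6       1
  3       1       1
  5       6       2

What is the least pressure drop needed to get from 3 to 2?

Compare a few routes:
3 - 2: 5 = 5
3 - 1 - 2: 1+3 = 4
Cheapest is 3 - 1 - 2 at 4 kPa.

4 kPa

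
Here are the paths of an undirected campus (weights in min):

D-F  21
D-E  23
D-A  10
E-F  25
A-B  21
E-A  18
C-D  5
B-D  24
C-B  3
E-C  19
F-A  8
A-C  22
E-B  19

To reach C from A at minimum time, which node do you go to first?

Enumerating some paths:
A - D - C: 10+5 = 15
A - B - C: 21+3 = 24
A - C: 22 = 22
The minimum is 15 min via A - D - C.
So from A the first move is to D.

D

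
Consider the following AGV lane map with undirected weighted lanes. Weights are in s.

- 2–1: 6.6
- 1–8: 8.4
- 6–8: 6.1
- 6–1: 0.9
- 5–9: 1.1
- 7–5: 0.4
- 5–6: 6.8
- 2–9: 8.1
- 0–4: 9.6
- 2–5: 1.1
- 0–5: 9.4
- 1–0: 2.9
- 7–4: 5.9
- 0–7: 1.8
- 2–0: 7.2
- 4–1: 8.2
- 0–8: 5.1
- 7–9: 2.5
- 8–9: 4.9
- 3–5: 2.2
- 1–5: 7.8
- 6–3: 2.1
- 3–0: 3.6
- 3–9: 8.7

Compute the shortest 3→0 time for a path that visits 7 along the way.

4.4 s

Best 3 to 7: 3–5–7 costing 2.6
Best 7 to 0: 7–0 costing 1.8
Total via 7: 2.6 + 1.8 = 4.4 s.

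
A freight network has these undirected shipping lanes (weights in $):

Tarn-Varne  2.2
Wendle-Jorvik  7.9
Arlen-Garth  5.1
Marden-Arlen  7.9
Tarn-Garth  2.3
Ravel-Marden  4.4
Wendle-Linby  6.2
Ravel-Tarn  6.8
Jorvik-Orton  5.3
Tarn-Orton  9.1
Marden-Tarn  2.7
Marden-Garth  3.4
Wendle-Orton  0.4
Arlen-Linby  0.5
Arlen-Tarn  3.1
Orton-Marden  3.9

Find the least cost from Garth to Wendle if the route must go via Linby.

$11.8

Shortest Garth→Linby: Garth → Arlen → Linby = 5.6
Best Linby to Wendle: Linby → Wendle costing 6.2
Total via Linby: 5.6 + 6.2 = $11.8.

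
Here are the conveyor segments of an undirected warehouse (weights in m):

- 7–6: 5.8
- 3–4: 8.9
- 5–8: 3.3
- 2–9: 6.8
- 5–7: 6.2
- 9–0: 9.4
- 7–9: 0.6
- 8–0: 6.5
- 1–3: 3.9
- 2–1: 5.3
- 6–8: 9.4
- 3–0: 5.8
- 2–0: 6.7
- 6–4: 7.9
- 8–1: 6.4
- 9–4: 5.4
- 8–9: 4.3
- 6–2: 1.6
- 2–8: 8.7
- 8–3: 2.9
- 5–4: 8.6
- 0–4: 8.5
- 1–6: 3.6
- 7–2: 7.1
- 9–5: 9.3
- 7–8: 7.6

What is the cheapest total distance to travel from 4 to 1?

11.5 m

Running Dijkstra from 4:
4: 0
9: 5.4  (via 4)
7: 6  (via 9)
6: 7.9  (via 4)
0: 8.5  (via 4)
5: 8.6  (via 4)
3: 8.9  (via 4)
2: 9.5  (via 6)
8: 9.7  (via 9)
1: 11.5  (via 6)
Shortest route: 4–6–1 = 11.5 m.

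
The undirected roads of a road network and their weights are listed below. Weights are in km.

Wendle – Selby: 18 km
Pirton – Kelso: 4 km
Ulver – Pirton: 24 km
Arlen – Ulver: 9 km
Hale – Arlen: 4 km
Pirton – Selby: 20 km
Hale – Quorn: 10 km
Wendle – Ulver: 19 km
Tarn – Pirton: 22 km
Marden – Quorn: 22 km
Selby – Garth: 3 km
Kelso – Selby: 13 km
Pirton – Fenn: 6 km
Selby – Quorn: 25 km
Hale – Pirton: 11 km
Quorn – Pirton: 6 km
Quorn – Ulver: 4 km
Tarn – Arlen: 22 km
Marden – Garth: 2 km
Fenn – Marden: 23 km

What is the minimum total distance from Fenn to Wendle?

35 km

Running Dijkstra from Fenn:
Fenn: 0
Pirton: 6  (via Fenn)
Kelso: 10  (via Pirton)
Quorn: 12  (via Pirton)
Ulver: 16  (via Quorn)
Hale: 17  (via Pirton)
Arlen: 21  (via Hale)
Selby: 23  (via Kelso)
Marden: 23  (via Fenn)
Garth: 25  (via Marden)
Tarn: 28  (via Pirton)
Wendle: 35  (via Ulver)
Shortest route: Fenn → Pirton → Quorn → Ulver → Wendle = 35 km.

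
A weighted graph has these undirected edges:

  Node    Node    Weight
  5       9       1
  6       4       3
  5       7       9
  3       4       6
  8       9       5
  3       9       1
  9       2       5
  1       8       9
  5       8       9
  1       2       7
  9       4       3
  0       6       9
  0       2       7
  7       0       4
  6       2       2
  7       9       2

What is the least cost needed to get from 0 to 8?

11

Shortest distances from 0:
0: 0
7: 4  (via 0)
9: 6  (via 7)
2: 7  (via 0)
3: 7  (via 9)
5: 7  (via 9)
4: 9  (via 9)
6: 9  (via 0)
8: 11  (via 9)
Shortest route: 0 → 7 → 9 → 8 = 11.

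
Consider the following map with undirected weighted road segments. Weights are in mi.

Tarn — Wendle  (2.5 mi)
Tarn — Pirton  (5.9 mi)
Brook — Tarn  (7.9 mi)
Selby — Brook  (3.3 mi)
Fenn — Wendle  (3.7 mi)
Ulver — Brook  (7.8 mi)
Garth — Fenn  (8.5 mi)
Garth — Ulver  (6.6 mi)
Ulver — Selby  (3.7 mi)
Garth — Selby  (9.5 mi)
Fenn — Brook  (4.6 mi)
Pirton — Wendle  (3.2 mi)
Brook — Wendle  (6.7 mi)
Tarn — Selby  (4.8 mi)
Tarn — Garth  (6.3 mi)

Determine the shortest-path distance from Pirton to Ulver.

Shortest distances from Pirton:
Pirton: 0
Wendle: 3.2  (via Pirton)
Tarn: 5.7  (via Wendle)
Fenn: 6.9  (via Wendle)
Brook: 9.9  (via Wendle)
Selby: 10.5  (via Tarn)
Garth: 12  (via Tarn)
Ulver: 14.2  (via Selby)
Shortest route: Pirton–Wendle–Tarn–Selby–Ulver = 14.2 mi.

14.2 mi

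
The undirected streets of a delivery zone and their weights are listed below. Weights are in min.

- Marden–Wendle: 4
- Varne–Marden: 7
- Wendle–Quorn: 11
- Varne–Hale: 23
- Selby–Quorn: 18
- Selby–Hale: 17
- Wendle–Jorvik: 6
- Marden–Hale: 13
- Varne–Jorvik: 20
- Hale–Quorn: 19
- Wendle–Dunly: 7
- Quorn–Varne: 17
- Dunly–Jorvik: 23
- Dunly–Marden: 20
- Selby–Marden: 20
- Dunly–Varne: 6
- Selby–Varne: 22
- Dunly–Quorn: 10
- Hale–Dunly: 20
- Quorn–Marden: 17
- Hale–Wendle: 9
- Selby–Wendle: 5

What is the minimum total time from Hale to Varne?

Candidate routes:
Hale–Marden–Varne: 13+7 = 20
Hale–Wendle–Dunly–Varne: 9+7+6 = 22
The minimum is 20 min via Hale–Marden–Varne.

20 min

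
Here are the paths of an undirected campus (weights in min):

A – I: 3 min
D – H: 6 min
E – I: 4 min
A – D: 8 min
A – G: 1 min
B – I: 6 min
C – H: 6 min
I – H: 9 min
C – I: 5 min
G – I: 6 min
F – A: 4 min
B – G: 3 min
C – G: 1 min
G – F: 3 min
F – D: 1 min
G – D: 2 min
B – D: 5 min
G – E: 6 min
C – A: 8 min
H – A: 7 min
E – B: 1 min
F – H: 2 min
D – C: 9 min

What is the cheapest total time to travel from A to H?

6 min

Enumerating some paths:
A → F → H: 4+2 = 6
A → H: 7 = 7
The minimum is 6 min via A → F → H.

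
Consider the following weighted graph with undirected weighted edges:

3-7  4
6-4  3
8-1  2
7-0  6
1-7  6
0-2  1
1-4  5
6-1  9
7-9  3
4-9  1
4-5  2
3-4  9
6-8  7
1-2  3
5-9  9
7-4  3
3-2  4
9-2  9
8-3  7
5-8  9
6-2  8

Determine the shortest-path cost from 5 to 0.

Shortest distances from 5:
5: 0
4: 2  (via 5)
9: 3  (via 4)
6: 5  (via 4)
7: 5  (via 4)
1: 7  (via 4)
3: 9  (via 7)
8: 9  (via 5)
2: 10  (via 1)
0: 11  (via 7)
Shortest route: 5 → 4 → 7 → 0 = 11.

11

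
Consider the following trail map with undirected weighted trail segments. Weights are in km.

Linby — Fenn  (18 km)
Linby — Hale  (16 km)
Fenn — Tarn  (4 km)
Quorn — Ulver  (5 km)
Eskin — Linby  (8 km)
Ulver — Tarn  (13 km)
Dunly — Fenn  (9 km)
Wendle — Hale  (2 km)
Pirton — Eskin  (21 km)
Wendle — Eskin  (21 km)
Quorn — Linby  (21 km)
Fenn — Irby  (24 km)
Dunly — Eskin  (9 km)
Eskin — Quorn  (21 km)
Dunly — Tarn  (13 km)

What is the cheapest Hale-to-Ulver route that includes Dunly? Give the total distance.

58 km

Shortest Hale→Dunly: Hale–Wendle–Eskin–Dunly = 32
Shortest Dunly→Ulver: Dunly–Tarn–Ulver = 26
Total via Dunly: 32 + 26 = 58 km.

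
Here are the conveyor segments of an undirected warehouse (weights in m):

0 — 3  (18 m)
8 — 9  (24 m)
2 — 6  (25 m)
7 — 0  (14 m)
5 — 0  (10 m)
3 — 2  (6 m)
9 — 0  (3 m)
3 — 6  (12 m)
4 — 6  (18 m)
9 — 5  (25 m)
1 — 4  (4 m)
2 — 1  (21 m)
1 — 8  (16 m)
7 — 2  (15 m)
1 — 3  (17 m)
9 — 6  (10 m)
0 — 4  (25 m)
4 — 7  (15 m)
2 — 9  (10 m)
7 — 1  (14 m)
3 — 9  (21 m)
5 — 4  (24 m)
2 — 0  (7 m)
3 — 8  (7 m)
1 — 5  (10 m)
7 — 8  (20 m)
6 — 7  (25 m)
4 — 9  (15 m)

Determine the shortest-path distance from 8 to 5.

Candidate routes:
8 → 1 → 5: 16+10 = 26
8 → 3 → 2 → 0 → 5: 7+6+7+10 = 30
Cheapest is 8 → 1 → 5 at 26 m.

26 m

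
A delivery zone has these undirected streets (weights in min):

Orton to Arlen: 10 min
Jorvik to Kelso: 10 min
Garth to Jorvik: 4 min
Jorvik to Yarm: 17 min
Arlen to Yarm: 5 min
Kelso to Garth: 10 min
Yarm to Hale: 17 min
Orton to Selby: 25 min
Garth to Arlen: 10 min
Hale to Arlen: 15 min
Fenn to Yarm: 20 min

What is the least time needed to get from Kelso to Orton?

30 min

Settle nodes by increasing distance from Kelso:
Kelso: 0
Jorvik: 10  (via Kelso)
Garth: 10  (via Kelso)
Arlen: 20  (via Garth)
Yarm: 25  (via Arlen)
Orton: 30  (via Arlen)
Shortest route: Kelso–Garth–Arlen–Orton = 30 min.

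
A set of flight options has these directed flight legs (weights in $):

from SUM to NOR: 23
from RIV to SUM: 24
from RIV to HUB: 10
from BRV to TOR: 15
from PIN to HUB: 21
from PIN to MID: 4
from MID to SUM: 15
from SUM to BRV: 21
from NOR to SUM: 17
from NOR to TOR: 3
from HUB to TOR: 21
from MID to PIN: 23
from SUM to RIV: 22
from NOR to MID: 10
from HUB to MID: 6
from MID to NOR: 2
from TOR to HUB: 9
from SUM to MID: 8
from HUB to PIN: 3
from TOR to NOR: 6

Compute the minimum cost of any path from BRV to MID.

$30

Running Dijkstra from BRV:
BRV: 0
TOR: 15  (via BRV)
NOR: 21  (via TOR)
HUB: 24  (via TOR)
PIN: 27  (via HUB)
MID: 30  (via HUB)
Shortest route: BRV–TOR–HUB–MID = $30.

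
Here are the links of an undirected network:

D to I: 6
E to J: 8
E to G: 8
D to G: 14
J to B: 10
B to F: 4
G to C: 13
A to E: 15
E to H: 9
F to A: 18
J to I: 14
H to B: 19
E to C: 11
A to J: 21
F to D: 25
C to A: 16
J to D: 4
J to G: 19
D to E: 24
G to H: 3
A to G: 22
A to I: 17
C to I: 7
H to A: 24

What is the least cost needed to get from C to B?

Candidate routes:
C–E–J–B: 11+8+10 = 29
C–I–J–B: 7+14+10 = 31
C–G–H–B: 13+3+19 = 35
C–I–D–J–B: 7+6+4+10 = 27
The minimum is 27 via C–I–D–J–B.

27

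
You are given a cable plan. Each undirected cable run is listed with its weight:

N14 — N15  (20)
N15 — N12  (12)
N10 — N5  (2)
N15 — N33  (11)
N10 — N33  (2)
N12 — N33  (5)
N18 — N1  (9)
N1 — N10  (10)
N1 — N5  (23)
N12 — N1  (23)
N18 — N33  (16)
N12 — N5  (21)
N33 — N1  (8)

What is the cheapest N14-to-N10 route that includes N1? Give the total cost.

Best N14 to N1: N14 → N15 → N33 → N1 costing 39
Shortest N1→N10: N1 → N10 = 10
Total via N1: 39 + 10 = 49.

49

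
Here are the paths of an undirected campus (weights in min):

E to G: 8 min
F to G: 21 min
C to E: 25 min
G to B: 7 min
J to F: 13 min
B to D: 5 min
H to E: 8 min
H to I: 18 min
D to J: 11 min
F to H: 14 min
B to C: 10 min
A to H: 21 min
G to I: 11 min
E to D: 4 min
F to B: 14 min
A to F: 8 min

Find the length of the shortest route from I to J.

Running Dijkstra from I:
I: 0
G: 11  (via I)
B: 18  (via G)
H: 18  (via I)
E: 19  (via G)
D: 23  (via B)
C: 28  (via B)
F: 32  (via G)
J: 34  (via D)
Shortest route: I–G–B–D–J = 34 min.

34 min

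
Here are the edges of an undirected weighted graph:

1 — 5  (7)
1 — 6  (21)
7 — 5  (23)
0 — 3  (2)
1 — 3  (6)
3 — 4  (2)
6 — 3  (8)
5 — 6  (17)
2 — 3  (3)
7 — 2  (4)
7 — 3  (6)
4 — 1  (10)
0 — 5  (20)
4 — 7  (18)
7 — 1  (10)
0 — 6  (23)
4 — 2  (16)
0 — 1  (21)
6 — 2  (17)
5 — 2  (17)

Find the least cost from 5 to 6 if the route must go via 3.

21

Best 5 to 3: 5–1–3 costing 13
Best 3 to 6: 3–6 costing 8
Total via 3: 13 + 8 = 21.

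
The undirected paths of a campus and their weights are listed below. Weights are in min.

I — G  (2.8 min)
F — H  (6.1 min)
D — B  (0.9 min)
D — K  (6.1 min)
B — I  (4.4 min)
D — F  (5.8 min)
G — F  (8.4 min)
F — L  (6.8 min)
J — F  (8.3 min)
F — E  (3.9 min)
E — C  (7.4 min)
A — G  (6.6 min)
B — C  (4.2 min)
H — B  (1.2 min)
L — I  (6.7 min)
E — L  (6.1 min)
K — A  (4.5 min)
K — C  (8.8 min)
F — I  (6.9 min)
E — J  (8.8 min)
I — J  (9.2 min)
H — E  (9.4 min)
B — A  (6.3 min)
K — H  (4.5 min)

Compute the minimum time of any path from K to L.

Enumerating some paths:
K - H - F - L: 4.5+6.1+6.8 = 17.4
K - H - B - I - L: 4.5+1.2+4.4+6.7 = 16.8
K - D - F - L: 6.1+5.8+6.8 = 18.7
K - D - B - I - L: 6.1+0.9+4.4+6.7 = 18.1
Cheapest is K - H - B - I - L at 16.8 min.

16.8 min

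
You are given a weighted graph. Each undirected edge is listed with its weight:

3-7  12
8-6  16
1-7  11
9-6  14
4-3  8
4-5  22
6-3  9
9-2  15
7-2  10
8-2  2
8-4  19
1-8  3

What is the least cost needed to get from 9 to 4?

31

Enumerating some paths:
9–2–7–3–4: 15+10+12+8 = 45
9–6–3–4: 14+9+8 = 31
9–2–8–4: 15+2+19 = 36
9–6–8–4: 14+16+19 = 49
The minimum is 31 via 9–6–3–4.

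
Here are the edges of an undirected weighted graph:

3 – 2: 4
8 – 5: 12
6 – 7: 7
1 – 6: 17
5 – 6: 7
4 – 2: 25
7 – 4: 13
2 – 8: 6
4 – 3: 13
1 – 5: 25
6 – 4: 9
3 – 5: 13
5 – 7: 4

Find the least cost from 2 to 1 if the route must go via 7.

Best 2 to 7: 2–3–5–7 costing 21
Shortest 7→1: 7–6–1 = 24
Total via 7: 21 + 24 = 45.

45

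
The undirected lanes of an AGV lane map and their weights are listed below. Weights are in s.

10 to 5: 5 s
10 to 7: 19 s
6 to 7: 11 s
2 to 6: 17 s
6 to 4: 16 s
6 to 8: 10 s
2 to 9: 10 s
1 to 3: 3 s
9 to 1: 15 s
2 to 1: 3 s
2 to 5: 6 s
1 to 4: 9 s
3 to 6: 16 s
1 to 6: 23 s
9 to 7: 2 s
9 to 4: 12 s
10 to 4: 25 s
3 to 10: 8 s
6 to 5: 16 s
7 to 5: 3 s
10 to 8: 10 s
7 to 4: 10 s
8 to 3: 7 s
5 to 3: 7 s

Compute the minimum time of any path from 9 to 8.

19 s

Settle nodes by increasing distance from 9:
9: 0
7: 2  (via 9)
5: 5  (via 7)
2: 10  (via 9)
10: 10  (via 5)
3: 12  (via 5)
4: 12  (via 9)
1: 13  (via 2)
6: 13  (via 7)
8: 19  (via 3)
Shortest route: 9–7–5–3–8 = 19 s.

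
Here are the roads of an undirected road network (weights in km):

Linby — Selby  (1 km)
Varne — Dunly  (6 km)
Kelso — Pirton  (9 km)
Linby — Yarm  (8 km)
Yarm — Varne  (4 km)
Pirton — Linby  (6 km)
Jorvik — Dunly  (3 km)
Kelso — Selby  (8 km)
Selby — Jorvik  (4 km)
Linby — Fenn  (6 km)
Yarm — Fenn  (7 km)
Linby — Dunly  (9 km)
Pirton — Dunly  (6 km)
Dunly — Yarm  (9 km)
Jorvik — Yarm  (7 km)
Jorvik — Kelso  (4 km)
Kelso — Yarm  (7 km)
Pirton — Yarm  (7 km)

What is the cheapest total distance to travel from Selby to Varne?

13 km

Settle nodes by increasing distance from Selby:
Selby: 0
Linby: 1  (via Selby)
Jorvik: 4  (via Selby)
Fenn: 7  (via Linby)
Pirton: 7  (via Linby)
Dunly: 7  (via Jorvik)
Kelso: 8  (via Selby)
Yarm: 9  (via Linby)
Varne: 13  (via Dunly)
Shortest route: Selby → Jorvik → Dunly → Varne = 13 km.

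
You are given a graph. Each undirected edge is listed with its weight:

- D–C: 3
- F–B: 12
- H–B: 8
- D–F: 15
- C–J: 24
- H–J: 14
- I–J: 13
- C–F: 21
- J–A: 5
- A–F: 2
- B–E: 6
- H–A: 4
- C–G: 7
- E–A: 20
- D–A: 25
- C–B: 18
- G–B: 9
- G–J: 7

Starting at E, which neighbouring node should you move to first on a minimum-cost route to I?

B

Candidate routes:
E → B → G → J → I: 6+9+7+13 = 35
E → A → J → I: 20+5+13 = 38
E → B → H → A → J → I: 6+8+4+5+13 = 36
The minimum is 35 via E → B → G → J → I.
So from E the first move is to B.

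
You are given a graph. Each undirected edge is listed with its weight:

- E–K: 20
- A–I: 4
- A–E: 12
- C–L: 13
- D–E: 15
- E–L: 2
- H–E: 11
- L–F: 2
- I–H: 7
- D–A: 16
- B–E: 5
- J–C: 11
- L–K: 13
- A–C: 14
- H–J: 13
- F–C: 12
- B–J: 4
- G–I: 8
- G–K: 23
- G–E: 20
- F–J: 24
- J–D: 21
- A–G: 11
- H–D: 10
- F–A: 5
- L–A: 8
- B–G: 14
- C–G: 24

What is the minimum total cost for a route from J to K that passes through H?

39

Shortest J→H: J–H = 13
Best H to K: H–E–L–K costing 26
Total via H: 13 + 26 = 39.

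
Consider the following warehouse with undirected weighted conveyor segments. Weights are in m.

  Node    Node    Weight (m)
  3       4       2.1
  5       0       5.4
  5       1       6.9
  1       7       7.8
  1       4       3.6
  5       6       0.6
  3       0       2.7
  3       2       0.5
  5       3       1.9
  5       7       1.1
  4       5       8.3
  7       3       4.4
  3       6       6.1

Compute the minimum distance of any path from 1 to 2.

Running Dijkstra from 1:
1: 0
4: 3.6  (via 1)
3: 5.7  (via 4)
2: 6.2  (via 3)
Shortest route: 1 → 4 → 3 → 2 = 6.2 m.

6.2 m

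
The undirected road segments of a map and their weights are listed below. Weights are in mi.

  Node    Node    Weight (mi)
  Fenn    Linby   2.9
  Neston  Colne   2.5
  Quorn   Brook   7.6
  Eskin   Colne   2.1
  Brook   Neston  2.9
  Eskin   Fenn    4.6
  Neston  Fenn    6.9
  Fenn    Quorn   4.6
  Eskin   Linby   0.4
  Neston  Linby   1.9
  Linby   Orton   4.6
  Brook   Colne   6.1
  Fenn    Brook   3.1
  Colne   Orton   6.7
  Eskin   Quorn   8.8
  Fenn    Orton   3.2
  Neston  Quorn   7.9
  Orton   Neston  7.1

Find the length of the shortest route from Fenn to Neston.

4.8 mi

Candidate routes:
Fenn - Brook - Neston: 3.1+2.9 = 6
Fenn - Neston: 6.9 = 6.9
Fenn - Eskin - Linby - Neston: 4.6+0.4+1.9 = 6.9
Fenn - Linby - Neston: 2.9+1.9 = 4.8
Cheapest is Fenn - Linby - Neston at 4.8 mi.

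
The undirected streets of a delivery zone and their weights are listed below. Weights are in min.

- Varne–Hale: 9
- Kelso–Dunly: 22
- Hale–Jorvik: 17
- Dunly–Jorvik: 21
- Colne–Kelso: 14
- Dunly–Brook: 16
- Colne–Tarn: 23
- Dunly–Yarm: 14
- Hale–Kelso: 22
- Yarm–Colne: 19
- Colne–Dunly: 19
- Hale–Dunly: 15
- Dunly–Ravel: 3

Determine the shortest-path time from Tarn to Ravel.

45 min

Candidate routes:
Tarn–Colne–Kelso–Dunly–Ravel: 23+14+22+3 = 62
Tarn–Colne–Kelso–Hale–Dunly–Ravel: 23+14+22+15+3 = 77
Tarn–Colne–Dunly–Ravel: 23+19+3 = 45
Tarn–Colne–Yarm–Dunly–Ravel: 23+19+14+3 = 59
The minimum is 45 min via Tarn–Colne–Dunly–Ravel.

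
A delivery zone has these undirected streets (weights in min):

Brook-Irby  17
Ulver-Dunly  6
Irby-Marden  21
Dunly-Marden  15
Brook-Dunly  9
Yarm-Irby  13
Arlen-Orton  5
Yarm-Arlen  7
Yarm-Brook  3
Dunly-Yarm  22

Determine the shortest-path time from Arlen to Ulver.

Candidate routes:
Arlen–Yarm–Dunly–Ulver: 7+22+6 = 35
Arlen–Yarm–Brook–Dunly–Ulver: 7+3+9+6 = 25
The minimum is 25 min via Arlen–Yarm–Brook–Dunly–Ulver.

25 min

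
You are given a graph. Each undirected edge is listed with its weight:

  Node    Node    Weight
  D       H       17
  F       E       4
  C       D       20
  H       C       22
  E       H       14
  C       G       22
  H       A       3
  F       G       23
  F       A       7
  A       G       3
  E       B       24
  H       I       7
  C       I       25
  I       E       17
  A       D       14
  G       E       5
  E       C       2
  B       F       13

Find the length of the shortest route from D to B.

Candidate routes:
D - H - A - F - B: 17+3+7+13 = 40
D - A - G - E - F - B: 14+3+5+4+13 = 39
D - C - E - F - B: 20+2+4+13 = 39
D - A - F - B: 14+7+13 = 34
The minimum is 34 via D - A - F - B.

34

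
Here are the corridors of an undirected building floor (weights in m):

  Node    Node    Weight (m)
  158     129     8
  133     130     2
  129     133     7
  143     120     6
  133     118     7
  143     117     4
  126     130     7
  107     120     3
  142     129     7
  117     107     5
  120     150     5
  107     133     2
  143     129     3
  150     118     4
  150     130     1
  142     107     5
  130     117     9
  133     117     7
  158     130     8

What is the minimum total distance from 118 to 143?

15 m

Running Dijkstra from 118:
118: 0
150: 4  (via 118)
130: 5  (via 150)
133: 7  (via 118)
120: 9  (via 150)
107: 9  (via 133)
126: 12  (via 130)
158: 13  (via 130)
129: 14  (via 133)
117: 14  (via 130)
142: 14  (via 107)
143: 15  (via 120)
Shortest route: 118–150–120–143 = 15 m.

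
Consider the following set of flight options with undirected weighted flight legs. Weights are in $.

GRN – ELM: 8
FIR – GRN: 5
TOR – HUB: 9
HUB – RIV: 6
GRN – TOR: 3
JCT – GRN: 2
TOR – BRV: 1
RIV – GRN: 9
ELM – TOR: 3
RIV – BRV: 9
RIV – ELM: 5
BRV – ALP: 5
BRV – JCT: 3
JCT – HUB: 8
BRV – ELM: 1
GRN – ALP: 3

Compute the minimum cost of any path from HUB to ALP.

Enumerating some paths:
HUB → JCT → GRN → ALP: 8+2+3 = 13
HUB → TOR → BRV → ALP: 9+1+5 = 15
Cheapest is HUB → JCT → GRN → ALP at $13.

$13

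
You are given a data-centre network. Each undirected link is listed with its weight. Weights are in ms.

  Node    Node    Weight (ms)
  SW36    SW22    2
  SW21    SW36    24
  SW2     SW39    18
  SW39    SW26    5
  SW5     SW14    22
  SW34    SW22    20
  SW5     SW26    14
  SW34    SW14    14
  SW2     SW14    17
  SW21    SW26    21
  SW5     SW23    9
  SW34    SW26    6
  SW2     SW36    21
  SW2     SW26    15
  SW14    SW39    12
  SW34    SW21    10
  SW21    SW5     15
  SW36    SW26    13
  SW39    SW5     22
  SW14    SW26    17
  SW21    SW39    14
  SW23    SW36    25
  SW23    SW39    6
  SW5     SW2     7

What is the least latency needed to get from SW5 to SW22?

Settle nodes by increasing distance from SW5:
SW5: 0
SW2: 7  (via SW5)
SW23: 9  (via SW5)
SW26: 14  (via SW5)
SW21: 15  (via SW5)
SW39: 15  (via SW23)
SW34: 20  (via SW26)
SW14: 22  (via SW5)
SW36: 27  (via SW26)
SW22: 29  (via SW36)
Shortest route: SW5 → SW26 → SW36 → SW22 = 29 ms.

29 ms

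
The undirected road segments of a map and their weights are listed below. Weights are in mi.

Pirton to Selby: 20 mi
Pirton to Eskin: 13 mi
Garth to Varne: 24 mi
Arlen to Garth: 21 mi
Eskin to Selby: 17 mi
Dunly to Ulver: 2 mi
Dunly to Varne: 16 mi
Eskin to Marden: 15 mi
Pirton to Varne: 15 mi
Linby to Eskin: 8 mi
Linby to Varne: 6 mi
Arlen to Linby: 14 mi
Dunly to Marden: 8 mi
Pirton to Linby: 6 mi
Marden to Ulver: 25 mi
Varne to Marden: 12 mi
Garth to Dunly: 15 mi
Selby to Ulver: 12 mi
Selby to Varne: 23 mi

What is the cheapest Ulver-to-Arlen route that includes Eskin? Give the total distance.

47 mi

Shortest Ulver→Eskin: Ulver → Dunly → Marden → Eskin = 25
Shortest Eskin→Arlen: Eskin → Linby → Arlen = 22
Total via Eskin: 25 + 22 = 47 mi.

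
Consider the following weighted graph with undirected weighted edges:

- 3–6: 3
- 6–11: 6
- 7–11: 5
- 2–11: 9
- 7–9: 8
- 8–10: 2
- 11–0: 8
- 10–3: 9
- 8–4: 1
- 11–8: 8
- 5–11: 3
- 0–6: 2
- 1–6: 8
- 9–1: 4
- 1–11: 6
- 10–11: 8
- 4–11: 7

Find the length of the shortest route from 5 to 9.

13

Candidate routes:
5–11–1–9: 3+6+4 = 13
5–11–6–1–9: 3+6+8+4 = 21
5–11–7–9: 3+5+8 = 16
The minimum is 13 via 5–11–1–9.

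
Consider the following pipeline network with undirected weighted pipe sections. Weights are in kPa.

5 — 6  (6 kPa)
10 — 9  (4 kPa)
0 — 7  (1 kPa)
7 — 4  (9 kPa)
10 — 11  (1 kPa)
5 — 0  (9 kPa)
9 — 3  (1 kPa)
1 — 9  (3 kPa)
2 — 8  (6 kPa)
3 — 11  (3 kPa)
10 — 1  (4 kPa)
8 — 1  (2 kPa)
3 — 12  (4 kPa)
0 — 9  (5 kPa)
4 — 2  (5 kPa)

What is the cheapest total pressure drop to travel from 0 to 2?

15 kPa

Running Dijkstra from 0:
0: 0
7: 1  (via 0)
9: 5  (via 0)
3: 6  (via 9)
1: 8  (via 9)
5: 9  (via 0)
10: 9  (via 9)
11: 9  (via 3)
4: 10  (via 7)
8: 10  (via 1)
12: 10  (via 3)
2: 15  (via 4)
Shortest route: 0 → 7 → 4 → 2 = 15 kPa.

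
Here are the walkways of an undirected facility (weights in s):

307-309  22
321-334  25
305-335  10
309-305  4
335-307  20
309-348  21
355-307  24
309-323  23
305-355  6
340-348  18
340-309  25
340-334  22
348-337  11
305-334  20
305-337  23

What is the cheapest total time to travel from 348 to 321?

Candidate routes:
348 - 340 - 334 - 321: 18+22+25 = 65
348 - 309 - 305 - 334 - 321: 21+4+20+25 = 70
Cheapest is 348 - 340 - 334 - 321 at 65 s.

65 s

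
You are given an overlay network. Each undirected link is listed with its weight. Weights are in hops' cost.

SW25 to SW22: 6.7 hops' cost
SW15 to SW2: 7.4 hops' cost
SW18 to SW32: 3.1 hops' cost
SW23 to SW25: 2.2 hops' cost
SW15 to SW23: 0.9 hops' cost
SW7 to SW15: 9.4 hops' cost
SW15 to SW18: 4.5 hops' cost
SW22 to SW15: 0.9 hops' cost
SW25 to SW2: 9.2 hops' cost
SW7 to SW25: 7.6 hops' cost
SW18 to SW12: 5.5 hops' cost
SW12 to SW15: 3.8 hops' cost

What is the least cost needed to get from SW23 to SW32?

8.5 hops' cost

Candidate routes:
SW23 → SW15 → SW18 → SW32: 0.9+4.5+3.1 = 8.5
SW23 → SW15 → SW12 → SW18 → SW32: 0.9+3.8+5.5+3.1 = 13.3
Cheapest is SW23 → SW15 → SW18 → SW32 at 8.5 hops' cost.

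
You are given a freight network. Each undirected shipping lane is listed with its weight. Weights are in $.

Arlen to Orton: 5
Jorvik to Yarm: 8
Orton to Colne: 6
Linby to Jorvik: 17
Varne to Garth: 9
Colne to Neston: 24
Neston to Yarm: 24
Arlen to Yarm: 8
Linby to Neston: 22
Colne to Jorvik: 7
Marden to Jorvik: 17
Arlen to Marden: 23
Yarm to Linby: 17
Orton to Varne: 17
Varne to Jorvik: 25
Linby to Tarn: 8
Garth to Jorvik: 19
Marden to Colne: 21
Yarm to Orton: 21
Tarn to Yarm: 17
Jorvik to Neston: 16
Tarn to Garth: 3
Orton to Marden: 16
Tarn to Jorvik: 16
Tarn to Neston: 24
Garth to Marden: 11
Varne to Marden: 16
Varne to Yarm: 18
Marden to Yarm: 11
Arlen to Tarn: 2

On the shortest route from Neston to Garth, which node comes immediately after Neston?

Enumerating some paths:
Neston–Tarn–Garth: 24+3 = 27
Neston–Jorvik–Garth: 16+19 = 35
Neston–Linby–Tarn–Garth: 22+8+3 = 33
Neston–Jorvik–Tarn–Garth: 16+16+3 = 35
Cheapest is Neston–Tarn–Garth at $27.
So from Neston the first move is to Tarn.

Tarn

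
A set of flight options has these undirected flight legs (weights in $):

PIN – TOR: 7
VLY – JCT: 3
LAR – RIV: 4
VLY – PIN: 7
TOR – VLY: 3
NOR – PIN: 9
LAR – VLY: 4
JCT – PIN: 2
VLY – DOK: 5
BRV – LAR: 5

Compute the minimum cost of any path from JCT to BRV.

$12

Candidate routes:
JCT → VLY → LAR → BRV: 3+4+5 = 12
JCT → PIN → VLY → LAR → BRV: 2+7+4+5 = 18
The minimum is $12 via JCT → VLY → LAR → BRV.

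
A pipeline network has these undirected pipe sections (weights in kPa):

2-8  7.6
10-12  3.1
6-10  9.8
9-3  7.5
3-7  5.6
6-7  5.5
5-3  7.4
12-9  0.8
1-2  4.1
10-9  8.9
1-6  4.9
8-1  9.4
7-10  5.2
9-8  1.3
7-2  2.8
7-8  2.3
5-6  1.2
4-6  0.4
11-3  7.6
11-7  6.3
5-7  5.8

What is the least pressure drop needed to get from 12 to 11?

10.7 kPa

Running Dijkstra from 12:
12: 0
9: 0.8  (via 12)
8: 2.1  (via 9)
10: 3.1  (via 12)
7: 4.4  (via 8)
2: 7.2  (via 7)
3: 8.3  (via 9)
6: 9.9  (via 7)
5: 10.2  (via 7)
4: 10.3  (via 6)
11: 10.7  (via 7)
Shortest route: 12 → 9 → 8 → 7 → 11 = 10.7 kPa.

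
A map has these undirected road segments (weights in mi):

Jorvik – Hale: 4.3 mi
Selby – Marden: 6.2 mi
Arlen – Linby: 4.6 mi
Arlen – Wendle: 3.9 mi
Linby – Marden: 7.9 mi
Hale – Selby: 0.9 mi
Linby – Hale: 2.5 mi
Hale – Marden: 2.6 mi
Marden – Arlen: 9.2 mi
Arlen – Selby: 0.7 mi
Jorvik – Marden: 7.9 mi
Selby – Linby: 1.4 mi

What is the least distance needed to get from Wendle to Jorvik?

Settle nodes by increasing distance from Wendle:
Wendle: 0
Arlen: 3.9  (via Wendle)
Selby: 4.6  (via Arlen)
Hale: 5.5  (via Selby)
Linby: 6  (via Selby)
Marden: 8.1  (via Hale)
Jorvik: 9.8  (via Hale)
Shortest route: Wendle–Arlen–Selby–Hale–Jorvik = 9.8 mi.

9.8 mi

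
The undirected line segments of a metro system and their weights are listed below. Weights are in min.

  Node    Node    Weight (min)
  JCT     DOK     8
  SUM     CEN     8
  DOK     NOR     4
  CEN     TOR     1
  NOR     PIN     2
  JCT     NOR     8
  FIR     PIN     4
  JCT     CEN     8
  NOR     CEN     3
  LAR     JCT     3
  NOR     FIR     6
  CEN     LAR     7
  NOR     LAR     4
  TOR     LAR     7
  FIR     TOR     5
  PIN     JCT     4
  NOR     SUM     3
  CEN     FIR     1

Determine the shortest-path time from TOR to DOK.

Running Dijkstra from TOR:
TOR: 0
CEN: 1  (via TOR)
FIR: 2  (via CEN)
NOR: 4  (via CEN)
PIN: 6  (via FIR)
LAR: 7  (via TOR)
SUM: 7  (via NOR)
DOK: 8  (via NOR)
Shortest route: TOR–CEN–NOR–DOK = 8 min.

8 min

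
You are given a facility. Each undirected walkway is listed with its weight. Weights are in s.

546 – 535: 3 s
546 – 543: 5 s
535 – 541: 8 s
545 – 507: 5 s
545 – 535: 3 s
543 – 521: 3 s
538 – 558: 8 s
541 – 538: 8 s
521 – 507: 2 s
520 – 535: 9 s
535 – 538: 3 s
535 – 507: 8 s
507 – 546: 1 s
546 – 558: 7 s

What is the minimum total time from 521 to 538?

Settle nodes by increasing distance from 521:
521: 0
507: 2  (via 521)
543: 3  (via 521)
546: 3  (via 507)
535: 6  (via 546)
545: 7  (via 507)
538: 9  (via 535)
Shortest route: 521 → 507 → 546 → 535 → 538 = 9 s.

9 s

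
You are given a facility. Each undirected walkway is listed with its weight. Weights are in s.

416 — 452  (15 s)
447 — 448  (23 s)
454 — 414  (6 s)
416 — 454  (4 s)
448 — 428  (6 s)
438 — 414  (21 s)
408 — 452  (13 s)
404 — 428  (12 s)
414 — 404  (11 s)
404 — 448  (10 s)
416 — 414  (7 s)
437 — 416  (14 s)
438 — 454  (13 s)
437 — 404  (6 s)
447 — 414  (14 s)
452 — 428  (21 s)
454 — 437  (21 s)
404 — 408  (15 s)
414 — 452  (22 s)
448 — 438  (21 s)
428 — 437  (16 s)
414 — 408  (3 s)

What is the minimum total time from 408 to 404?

14 s

Shortest distances from 408:
408: 0
414: 3  (via 408)
454: 9  (via 414)
416: 10  (via 414)
452: 13  (via 408)
404: 14  (via 414)
Shortest route: 408 → 414 → 404 = 14 s.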